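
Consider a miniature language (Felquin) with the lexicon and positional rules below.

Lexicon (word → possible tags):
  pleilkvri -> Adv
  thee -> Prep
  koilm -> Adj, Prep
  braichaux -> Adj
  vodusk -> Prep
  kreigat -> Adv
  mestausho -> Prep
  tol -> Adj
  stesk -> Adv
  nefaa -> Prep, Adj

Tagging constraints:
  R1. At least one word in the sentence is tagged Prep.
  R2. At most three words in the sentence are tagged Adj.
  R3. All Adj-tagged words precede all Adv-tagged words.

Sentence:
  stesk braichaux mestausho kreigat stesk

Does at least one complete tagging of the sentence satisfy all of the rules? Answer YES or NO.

NO

Candidates per position — 1:stesk {Adv}; 2:braichaux {Adj}; 3:mestausho {Prep}; 4:kreigat {Adv}; 5:stesk {Adv}.
Rule 3 cannot be satisfied by any choice of tags from the lexicon.
So there is no consistent tagging.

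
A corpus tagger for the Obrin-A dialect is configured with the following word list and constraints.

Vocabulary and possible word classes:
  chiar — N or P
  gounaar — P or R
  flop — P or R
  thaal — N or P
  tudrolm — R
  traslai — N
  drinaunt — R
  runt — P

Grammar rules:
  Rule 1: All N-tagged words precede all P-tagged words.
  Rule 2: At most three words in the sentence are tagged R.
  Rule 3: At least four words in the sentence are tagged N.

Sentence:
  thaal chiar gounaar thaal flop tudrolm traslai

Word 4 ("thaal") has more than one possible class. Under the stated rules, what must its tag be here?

Candidates per position — 1:thaal {N,P}; 2:chiar {N,P}; 3:gounaar {P,R}; 4:thaal {N,P}; 5:flop {P,R}; 6:tudrolm {R}; 7:traslai {N}.
Word 1 cannot be P — rule 1 would then fail for every completion. It is N.
Word 2 cannot be P — rule 1 would then fail for every completion. It is N.
Word 3 cannot be P — rule 1 would then fail for every completion. It is R.
Word 4 cannot be P — rule 1 would then fail for every completion. It is N.
Word 5 cannot be P — rule 1 would then fail for every completion. It is R.
The only consistent sequence is: N N R N R R N.
Checking: rule 1 ok; rule 2 ok; rule 3 ok.

N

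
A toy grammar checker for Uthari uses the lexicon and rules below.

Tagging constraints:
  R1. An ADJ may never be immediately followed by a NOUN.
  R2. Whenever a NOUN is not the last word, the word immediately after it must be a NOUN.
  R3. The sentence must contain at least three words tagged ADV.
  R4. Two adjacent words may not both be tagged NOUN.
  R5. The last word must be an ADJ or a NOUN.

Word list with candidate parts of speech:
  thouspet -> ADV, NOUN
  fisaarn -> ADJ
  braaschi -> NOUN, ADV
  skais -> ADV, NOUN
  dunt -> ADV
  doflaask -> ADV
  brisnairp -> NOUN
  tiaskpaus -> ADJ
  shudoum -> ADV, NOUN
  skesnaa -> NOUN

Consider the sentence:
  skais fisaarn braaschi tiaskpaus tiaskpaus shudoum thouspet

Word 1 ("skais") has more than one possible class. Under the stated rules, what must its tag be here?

ADV

Candidates per position — 1:skais {ADV,NOUN}; 2:fisaarn {ADJ}; 3:braaschi {NOUN,ADV}; 4:tiaskpaus {ADJ}; 5:tiaskpaus {ADJ}; 6:shudoum {ADV,NOUN}; 7:thouspet {ADV,NOUN}.
Position 1: NOUN is ruled out by rule 2; that leaves ADV.
Position 3: NOUN is ruled out by rule 1; that leaves ADV.
Position 6: NOUN is ruled out by rule 1; that leaves ADV.
Position 7: ADV is ruled out by rule 5; that leaves NOUN.
That leaves exactly one tagging: ADV ADJ ADV ADJ ADJ ADV NOUN.
Checking: rule 1 satisfied; rule 2 satisfied; rule 3 satisfied; rule 4 satisfied; rule 5 satisfied.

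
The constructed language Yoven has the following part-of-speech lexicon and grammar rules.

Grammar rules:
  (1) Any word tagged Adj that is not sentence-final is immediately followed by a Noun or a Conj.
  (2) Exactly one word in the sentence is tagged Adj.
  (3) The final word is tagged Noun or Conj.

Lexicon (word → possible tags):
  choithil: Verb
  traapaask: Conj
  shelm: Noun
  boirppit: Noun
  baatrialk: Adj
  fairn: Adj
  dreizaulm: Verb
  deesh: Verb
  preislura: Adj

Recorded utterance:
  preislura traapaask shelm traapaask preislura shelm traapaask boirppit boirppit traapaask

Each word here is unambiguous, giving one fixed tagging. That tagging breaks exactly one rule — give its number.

Fixed tagging: Adj Conj Noun Conj Adj Noun Conj Noun Noun Conj.
Applying the rules: R1 pass, R2 fail, R3 pass.
Only rule 2 fails.

2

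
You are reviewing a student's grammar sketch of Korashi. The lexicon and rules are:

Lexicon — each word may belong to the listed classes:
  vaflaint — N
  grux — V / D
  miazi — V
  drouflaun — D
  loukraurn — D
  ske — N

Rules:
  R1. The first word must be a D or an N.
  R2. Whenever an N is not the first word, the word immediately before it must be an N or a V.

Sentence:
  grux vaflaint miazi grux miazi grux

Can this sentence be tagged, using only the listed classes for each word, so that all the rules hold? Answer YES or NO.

Candidates per position — 1:grux {V,D}; 2:vaflaint {N}; 3:miazi {V}; 4:grux {V,D}; 5:miazi {V}; 6:grux {V,D}.
Every candidate sequence violates at least one rule; no consistent tagging exists.

NO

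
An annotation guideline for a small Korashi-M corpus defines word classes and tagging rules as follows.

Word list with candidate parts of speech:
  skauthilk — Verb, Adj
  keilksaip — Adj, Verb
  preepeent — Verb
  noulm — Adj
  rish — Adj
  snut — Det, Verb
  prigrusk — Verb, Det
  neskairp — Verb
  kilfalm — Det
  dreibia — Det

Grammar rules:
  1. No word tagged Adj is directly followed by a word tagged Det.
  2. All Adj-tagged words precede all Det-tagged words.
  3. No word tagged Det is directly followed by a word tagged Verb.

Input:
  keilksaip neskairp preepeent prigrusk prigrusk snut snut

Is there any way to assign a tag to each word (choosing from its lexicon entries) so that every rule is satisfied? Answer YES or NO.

Candidates per position — 1:keilksaip {Adj,Verb}; 2:neskairp {Verb}; 3:preepeent {Verb}; 4:prigrusk {Verb,Det}; 5:prigrusk {Verb,Det}; 6:snut {Det,Verb}; 7:snut {Det,Verb}.
One satisfying assignment: Verb Verb Verb Verb Verb Verb Det.
Verifying each rule — rule 1 ✓; rule 2 ✓; rule 3 ✓.

YES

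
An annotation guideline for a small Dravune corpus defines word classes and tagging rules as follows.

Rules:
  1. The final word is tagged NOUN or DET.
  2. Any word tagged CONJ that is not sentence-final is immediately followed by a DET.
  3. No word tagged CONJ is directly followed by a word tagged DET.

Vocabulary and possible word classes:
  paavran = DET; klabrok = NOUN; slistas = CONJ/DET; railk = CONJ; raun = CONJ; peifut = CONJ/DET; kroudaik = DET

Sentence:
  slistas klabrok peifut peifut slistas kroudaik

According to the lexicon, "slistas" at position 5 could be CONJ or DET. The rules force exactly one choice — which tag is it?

Candidates per position — 1:slistas {CONJ,DET}; 2:klabrok {NOUN}; 3:peifut {CONJ,DET}; 4:peifut {CONJ,DET}; 5:slistas {CONJ,DET}; 6:kroudaik {DET}.
Word 1 cannot be CONJ — rule 2 would then fail for every completion. It is DET.
Word 3 cannot be CONJ — rule 3 would then fail for every completion. It is DET.
Word 4 cannot be CONJ — rule 3 would then fail for every completion. It is DET.
Word 5 cannot be CONJ — rule 3 would then fail for every completion. It is DET.
That leaves exactly one tagging: DET NOUN DET DET DET DET.
Check: rule 1 ok; rule 2 ok; rule 3 ok.

DET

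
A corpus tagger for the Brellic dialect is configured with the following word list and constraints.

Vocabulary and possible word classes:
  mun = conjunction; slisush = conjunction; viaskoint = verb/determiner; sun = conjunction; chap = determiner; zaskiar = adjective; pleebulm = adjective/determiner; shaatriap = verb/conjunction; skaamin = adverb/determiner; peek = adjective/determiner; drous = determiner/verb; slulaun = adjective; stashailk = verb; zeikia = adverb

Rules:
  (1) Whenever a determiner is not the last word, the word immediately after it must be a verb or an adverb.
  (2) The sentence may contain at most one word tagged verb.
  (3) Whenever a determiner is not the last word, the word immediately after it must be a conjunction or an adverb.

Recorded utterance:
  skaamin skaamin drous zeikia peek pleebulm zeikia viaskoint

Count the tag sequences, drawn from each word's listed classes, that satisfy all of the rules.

12

Candidates per position — 1:skaamin {adverb,determiner}; 2:skaamin {adverb,determiner}; 3:drous {determiner,verb}; 4:zeikia {adverb}; 5:peek {adjective,determiner}; 6:pleebulm {adjective,determiner}; 7:zeikia {adverb}; 8:viaskoint {verb,determiner}.
There are 64 candidate sequences in total.
Checking each against the rules leaves 12 sequences.
Count = 12.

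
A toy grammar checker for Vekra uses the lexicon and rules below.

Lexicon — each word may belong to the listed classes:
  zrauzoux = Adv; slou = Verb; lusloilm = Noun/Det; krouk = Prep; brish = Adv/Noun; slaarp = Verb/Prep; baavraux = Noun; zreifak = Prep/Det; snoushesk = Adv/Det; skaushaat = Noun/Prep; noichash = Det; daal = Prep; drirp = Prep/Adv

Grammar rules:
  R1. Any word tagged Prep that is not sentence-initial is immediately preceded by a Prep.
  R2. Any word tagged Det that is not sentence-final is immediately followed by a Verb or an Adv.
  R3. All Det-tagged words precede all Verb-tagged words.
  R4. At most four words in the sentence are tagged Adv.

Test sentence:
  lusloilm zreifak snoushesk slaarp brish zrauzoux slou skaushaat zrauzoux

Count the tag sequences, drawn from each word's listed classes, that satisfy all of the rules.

2

Candidates per position — 1:lusloilm {Noun,Det}; 2:zreifak {Prep,Det}; 3:snoushesk {Adv,Det}; 4:slaarp {Verb,Prep}; 5:brish {Adv,Noun}; 6:zrauzoux {Adv}; 7:slou {Verb}; 8:skaushaat {Noun,Prep}; 9:zrauzoux {Adv}.
There are 64 candidate sequences in total.
The sequences that satisfy every rule: Noun Det Adv Verb Adv Adv Verb Noun Adv; Noun Det Adv Verb Noun Adv Verb Noun Adv.
Count = 2.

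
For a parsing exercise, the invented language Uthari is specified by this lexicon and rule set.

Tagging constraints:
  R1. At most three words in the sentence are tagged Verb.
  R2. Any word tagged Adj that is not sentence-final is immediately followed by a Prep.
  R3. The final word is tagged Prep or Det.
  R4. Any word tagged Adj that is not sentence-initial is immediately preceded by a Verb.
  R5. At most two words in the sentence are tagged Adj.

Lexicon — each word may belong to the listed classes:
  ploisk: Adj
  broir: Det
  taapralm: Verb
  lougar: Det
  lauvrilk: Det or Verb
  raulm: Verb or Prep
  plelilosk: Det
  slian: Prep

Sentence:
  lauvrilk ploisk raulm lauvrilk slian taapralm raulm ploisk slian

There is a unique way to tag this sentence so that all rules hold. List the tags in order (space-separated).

Verb Adj Prep Det Prep Verb Verb Adj Prep

Candidates per position — 1:lauvrilk {Det,Verb}; 2:ploisk {Adj}; 3:raulm {Verb,Prep}; 4:lauvrilk {Det,Verb}; 5:slian {Prep}; 6:taapralm {Verb}; 7:raulm {Verb,Prep}; 8:ploisk {Adj}; 9:slian {Prep}.
At position 1, choosing Det makes rule 4 impossible to satisfy; hence Verb.
At position 3, choosing Verb makes rule 2 impossible to satisfy; hence Prep.
At position 7, choosing Prep makes rule 4 impossible to satisfy; hence Verb.
At position 4, choosing Verb makes rule 1 impossible to satisfy; hence Det.
The unique satisfying tagging is: Verb Adj Prep Det Prep Verb Verb Adj Prep.
Verifying each rule — rule 1 satisfied; rule 2 satisfied; rule 3 satisfied; rule 4 satisfied; rule 5 satisfied.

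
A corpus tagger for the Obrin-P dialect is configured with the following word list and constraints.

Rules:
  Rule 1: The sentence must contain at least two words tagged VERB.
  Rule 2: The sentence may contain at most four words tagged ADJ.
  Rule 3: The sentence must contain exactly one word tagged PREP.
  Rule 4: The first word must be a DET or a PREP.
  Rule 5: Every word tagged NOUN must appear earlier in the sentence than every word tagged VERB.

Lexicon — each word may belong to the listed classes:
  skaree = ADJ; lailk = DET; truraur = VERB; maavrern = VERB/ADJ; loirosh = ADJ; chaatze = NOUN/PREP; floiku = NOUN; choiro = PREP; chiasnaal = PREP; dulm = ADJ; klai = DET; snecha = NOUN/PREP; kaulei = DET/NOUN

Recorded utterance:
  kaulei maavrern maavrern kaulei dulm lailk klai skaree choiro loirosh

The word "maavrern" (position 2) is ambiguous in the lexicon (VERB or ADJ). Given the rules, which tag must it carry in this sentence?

Candidates per position — 1:kaulei {DET,NOUN}; 2:maavrern {VERB,ADJ}; 3:maavrern {VERB,ADJ}; 4:kaulei {DET,NOUN}; 5:dulm {ADJ}; 6:lailk {DET}; 7:klai {DET}; 8:skaree {ADJ}; 9:choiro {PREP}; 10:loirosh {ADJ}.
If word 1 were NOUN, no tagging could satisfy rule 4; so word 1 is DET.
If word 2 were ADJ, no tagging could satisfy rule 1; so word 2 is VERB.
If word 3 were ADJ, no tagging could satisfy rule 1; so word 3 is VERB.
If word 4 were NOUN, no tagging could satisfy rule 5; so word 4 is DET.
The unique satisfying tagging is: DET VERB VERB DET ADJ DET DET ADJ PREP ADJ.
Verifying each rule — rule 1 ✓; rule 2 ✓; rule 3 ✓; rule 4 ✓; rule 5 ✓.

VERB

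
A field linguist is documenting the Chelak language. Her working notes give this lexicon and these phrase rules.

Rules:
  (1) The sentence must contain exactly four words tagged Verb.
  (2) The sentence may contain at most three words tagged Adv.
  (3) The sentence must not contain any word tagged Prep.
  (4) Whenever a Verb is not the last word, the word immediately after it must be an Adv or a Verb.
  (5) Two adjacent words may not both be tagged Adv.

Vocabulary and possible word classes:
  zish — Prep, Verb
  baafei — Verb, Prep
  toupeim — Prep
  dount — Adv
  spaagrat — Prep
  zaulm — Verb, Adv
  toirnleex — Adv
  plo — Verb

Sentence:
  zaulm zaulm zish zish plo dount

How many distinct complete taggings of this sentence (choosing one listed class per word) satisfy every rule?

2

Candidates per position — 1:zaulm {Verb,Adv}; 2:zaulm {Verb,Adv}; 3:zish {Prep,Verb}; 4:zish {Prep,Verb}; 5:plo {Verb}; 6:dount {Adv}.
There are 16 candidate sequences in total.
The sequences that satisfy every rule: Verb Adv Verb Verb Verb Adv; Adv Verb Verb Verb Verb Adv.
Count = 2.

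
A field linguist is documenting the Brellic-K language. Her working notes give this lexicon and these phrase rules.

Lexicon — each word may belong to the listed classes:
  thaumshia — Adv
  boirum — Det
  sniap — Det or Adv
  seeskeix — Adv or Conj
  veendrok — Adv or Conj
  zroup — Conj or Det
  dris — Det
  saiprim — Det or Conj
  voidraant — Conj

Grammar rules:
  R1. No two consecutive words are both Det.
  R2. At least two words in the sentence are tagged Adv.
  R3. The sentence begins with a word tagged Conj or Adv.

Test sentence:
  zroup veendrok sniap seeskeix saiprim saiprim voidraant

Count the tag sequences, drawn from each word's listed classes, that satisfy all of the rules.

12

Candidates per position — 1:zroup {Conj,Det}; 2:veendrok {Adv,Conj}; 3:sniap {Det,Adv}; 4:seeskeix {Adv,Conj}; 5:saiprim {Det,Conj}; 6:saiprim {Det,Conj}; 7:voidraant {Conj}.
There are 64 candidate sequences in total.
Checking each against the rules leaves 12 sequences.
Count = 12.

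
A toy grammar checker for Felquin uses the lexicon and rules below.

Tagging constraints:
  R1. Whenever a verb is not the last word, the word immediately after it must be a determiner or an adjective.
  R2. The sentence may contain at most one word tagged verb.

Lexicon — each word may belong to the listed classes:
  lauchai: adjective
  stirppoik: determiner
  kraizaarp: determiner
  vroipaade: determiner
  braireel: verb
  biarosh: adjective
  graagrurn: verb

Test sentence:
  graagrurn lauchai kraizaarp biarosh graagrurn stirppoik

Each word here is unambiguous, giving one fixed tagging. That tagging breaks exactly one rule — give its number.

2

Fixed tagging: verb adjective determiner adjective verb determiner.
Rule check: R1 pass, R2 fail.
Only rule 2 fails.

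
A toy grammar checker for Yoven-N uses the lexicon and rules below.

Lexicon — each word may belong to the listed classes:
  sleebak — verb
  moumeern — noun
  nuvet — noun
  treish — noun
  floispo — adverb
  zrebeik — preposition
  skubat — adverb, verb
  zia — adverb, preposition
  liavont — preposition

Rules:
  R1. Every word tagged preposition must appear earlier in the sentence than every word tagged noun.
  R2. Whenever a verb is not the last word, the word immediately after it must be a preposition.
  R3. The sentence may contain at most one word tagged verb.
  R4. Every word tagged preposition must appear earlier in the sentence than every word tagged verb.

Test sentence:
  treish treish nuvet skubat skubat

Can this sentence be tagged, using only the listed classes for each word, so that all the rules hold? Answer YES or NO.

YES

Candidates per position — 1:treish {noun}; 2:treish {noun}; 3:nuvet {noun}; 4:skubat {adverb,verb}; 5:skubat {adverb,verb}.
One satisfying assignment: noun noun noun adverb verb.
Check: rule 1 ok; rule 2 ok; rule 3 ok; rule 4 ok.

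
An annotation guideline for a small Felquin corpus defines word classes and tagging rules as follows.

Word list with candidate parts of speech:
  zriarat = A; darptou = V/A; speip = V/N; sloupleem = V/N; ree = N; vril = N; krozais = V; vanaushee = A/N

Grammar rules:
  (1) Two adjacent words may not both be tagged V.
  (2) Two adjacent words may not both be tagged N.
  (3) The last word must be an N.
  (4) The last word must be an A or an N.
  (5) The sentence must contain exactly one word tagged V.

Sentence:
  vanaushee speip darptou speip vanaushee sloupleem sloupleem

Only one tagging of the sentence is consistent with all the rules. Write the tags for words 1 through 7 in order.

Candidates per position — 1:vanaushee {A,N}; 2:speip {V,N}; 3:darptou {V,A}; 4:speip {V,N}; 5:vanaushee {A,N}; 6:sloupleem {V,N}; 7:sloupleem {V,N}.
If word 7 were V, no tagging could satisfy rule 3; so word 7 is N.
If word 6 were N, no tagging could satisfy rule 2; so word 6 is V.
If word 2 were V, no tagging could satisfy rule 5; so word 2 is N.
If word 3 were V, no tagging could satisfy rule 5; so word 3 is A.
If word 4 were V, no tagging could satisfy rule 5; so word 4 is N.
If word 5 were N, no tagging could satisfy rule 2; so word 5 is A.
If word 1 were N, no tagging could satisfy rule 2; so word 1 is A.
So the tagging must be: A N A N A V N.
Rule-by-rule: rule 1 ok; rule 2 ok; rule 3 ok; rule 4 ok; rule 5 ok.

A N A N A V N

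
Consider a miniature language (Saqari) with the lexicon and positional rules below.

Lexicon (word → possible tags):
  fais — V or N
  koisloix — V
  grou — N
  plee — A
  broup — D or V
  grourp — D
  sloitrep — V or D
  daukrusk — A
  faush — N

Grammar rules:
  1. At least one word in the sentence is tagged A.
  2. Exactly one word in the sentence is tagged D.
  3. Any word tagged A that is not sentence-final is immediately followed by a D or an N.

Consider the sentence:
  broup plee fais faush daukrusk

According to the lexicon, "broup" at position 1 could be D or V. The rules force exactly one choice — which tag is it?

D

Candidates per position — 1:broup {D,V}; 2:plee {A}; 3:fais {V,N}; 4:faush {N}; 5:daukrusk {A}.
Position 1: tagging it V would leave rule 2 unsatisfiable, so it must be D.
Position 3: tagging it V would leave rule 3 unsatisfiable, so it must be N.
The unique satisfying tagging is: D A N N A.
Rule-by-rule: rule 1 ✓; rule 2 ✓; rule 3 ✓.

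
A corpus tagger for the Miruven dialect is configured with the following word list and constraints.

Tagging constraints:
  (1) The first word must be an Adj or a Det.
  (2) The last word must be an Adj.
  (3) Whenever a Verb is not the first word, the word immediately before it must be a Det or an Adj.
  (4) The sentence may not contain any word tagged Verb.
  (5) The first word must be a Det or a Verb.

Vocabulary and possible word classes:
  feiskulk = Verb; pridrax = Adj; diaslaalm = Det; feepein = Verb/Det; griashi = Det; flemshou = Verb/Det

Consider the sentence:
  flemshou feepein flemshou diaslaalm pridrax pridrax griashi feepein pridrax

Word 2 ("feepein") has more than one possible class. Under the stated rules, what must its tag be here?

Candidates per position — 1:flemshou {Verb,Det}; 2:feepein {Verb,Det}; 3:flemshou {Verb,Det}; 4:diaslaalm {Det}; 5:pridrax {Adj}; 6:pridrax {Adj}; 7:griashi {Det}; 8:feepein {Verb,Det}; 9:pridrax {Adj}.
At position 1, choosing Verb makes rule 1 impossible to satisfy; hence Det.
At position 2, choosing Verb makes rule 4 impossible to satisfy; hence Det.
At position 3, choosing Verb makes rule 4 impossible to satisfy; hence Det.
At position 8, choosing Verb makes rule 4 impossible to satisfy; hence Det.
The unique satisfying tagging is: Det Det Det Det Adj Adj Det Det Adj.
Check: rule 1 ok; rule 2 ok; rule 3 ok; rule 4 ok; rule 5 ok.

Det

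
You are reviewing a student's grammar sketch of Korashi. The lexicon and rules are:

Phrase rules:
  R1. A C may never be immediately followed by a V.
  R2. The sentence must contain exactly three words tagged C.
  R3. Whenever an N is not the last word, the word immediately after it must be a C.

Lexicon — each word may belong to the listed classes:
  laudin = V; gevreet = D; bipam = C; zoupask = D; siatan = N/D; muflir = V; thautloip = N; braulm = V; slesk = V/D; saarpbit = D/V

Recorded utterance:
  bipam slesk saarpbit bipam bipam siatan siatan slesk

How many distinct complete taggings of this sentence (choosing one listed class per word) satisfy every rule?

4

Candidates per position — 1:bipam {C}; 2:slesk {V,D}; 3:saarpbit {D,V}; 4:bipam {C}; 5:bipam {C}; 6:siatan {N,D}; 7:siatan {N,D}; 8:slesk {V,D}.
There are 32 candidate sequences in total.
The sequences that satisfy every rule: C D D C C D D V; C D D C C D D D; C D V C C D D V; C D V C C D D D.
Count = 4.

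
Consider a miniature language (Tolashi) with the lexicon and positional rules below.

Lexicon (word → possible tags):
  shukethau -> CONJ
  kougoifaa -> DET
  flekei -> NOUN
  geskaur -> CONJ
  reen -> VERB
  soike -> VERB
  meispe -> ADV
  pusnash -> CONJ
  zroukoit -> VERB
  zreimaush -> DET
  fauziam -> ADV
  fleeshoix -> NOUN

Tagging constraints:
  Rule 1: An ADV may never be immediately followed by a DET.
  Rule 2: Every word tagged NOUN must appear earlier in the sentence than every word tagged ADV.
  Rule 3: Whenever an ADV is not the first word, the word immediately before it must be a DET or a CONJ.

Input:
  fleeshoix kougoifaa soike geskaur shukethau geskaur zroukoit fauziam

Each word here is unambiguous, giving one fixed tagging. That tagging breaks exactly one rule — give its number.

3

Fixed tagging: NOUN DET VERB CONJ CONJ CONJ VERB ADV.
Rule check: R1 holds, R2 holds, R3 violated.
Only rule 3 fails.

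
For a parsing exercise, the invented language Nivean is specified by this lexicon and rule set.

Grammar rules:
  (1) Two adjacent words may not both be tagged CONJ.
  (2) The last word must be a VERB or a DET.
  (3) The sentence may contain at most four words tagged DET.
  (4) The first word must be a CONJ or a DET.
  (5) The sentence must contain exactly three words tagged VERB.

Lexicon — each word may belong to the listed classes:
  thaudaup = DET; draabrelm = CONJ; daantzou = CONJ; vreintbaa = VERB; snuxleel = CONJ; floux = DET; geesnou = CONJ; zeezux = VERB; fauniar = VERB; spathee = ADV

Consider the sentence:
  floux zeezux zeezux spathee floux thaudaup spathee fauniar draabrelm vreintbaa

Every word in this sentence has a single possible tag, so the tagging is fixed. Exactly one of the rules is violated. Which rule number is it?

5

Fixed tagging: DET VERB VERB ADV DET DET ADV VERB CONJ VERB.
Checking each rule: R1 ✓, R2 ✓, R3 ✓, R4 ✓, R5 ✗.
Only rule 5 fails.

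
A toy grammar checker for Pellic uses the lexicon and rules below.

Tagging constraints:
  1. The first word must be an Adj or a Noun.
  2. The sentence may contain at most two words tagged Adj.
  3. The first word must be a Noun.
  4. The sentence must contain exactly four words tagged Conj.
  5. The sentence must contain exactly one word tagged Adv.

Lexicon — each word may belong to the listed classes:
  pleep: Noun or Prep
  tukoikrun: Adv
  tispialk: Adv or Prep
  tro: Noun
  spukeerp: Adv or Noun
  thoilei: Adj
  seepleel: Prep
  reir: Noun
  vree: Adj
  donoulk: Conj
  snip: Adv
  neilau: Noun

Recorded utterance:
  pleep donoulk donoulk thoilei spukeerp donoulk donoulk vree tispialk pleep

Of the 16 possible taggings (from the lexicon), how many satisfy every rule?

4

Candidates per position — 1:pleep {Noun,Prep}; 2:donoulk {Conj}; 3:donoulk {Conj}; 4:thoilei {Adj}; 5:spukeerp {Adv,Noun}; 6:donoulk {Conj}; 7:donoulk {Conj}; 8:vree {Adj}; 9:tispialk {Adv,Prep}; 10:pleep {Noun,Prep}.
There are 16 candidate sequences in total.
The sequences that satisfy every rule: Noun Conj Conj Adj Adv Conj Conj Adj Prep Noun; Noun Conj Conj Adj Adv Conj Conj Adj Prep Prep; Noun Conj Conj Adj Noun Conj Conj Adj Adv Noun; Noun Conj Conj Adj Noun Conj Conj Adj Adv Prep.
Count = 4.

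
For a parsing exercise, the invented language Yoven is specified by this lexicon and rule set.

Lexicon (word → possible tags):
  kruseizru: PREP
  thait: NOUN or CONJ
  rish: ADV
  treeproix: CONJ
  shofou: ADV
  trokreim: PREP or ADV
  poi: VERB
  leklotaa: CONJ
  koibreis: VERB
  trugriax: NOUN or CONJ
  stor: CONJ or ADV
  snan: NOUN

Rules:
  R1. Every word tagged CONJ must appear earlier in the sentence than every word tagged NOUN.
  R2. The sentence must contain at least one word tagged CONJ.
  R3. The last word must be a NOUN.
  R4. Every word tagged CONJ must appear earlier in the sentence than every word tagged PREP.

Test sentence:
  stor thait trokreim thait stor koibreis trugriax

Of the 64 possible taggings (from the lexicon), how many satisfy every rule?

10

Candidates per position — 1:stor {CONJ,ADV}; 2:thait {NOUN,CONJ}; 3:trokreim {PREP,ADV}; 4:thait {NOUN,CONJ}; 5:stor {CONJ,ADV}; 6:koibreis {VERB}; 7:trugriax {NOUN,CONJ}.
There are 64 candidate sequences in total.
Checking each against the rules leaves 10 sequences.
Count = 10.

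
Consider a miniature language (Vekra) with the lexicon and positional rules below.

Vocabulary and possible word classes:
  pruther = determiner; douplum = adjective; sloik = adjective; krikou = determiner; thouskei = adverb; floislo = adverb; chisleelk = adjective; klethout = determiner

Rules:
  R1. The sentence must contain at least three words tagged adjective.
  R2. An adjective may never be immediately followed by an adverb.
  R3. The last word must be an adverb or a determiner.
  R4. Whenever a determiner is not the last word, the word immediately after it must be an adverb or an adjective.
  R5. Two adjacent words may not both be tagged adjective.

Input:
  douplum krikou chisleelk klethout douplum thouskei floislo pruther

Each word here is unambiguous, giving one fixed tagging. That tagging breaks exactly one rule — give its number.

2

Fixed tagging: adjective determiner adjective determiner adjective adverb adverb determiner.
Rule check: R1 ok, R2 fails, R3 ok, R4 ok, R5 ok.
Only rule 2 fails.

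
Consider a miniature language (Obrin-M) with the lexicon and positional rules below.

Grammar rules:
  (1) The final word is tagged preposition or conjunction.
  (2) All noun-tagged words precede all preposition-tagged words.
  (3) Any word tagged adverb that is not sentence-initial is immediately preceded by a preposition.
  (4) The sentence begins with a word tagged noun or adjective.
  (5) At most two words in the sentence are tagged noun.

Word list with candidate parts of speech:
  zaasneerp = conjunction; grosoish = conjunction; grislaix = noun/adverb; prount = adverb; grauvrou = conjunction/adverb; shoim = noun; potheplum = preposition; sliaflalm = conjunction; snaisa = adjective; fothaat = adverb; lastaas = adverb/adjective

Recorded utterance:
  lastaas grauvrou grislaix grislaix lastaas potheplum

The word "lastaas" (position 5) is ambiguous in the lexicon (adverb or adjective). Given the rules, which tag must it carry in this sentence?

adjective

Candidates per position — 1:lastaas {adverb,adjective}; 2:grauvrou {conjunction,adverb}; 3:grislaix {noun,adverb}; 4:grislaix {noun,adverb}; 5:lastaas {adverb,adjective}; 6:potheplum {preposition}.
If word 1 were adverb, no tagging could satisfy rule 4; so word 1 is adjective.
If word 2 were adverb, no tagging could satisfy rule 3; so word 2 is conjunction.
If word 3 were adverb, no tagging could satisfy rule 3; so word 3 is noun.
If word 4 were adverb, no tagging could satisfy rule 3; so word 4 is noun.
If word 5 were adverb, no tagging could satisfy rule 3; so word 5 is adjective.
The only consistent sequence is: adjective conjunction noun noun adjective preposition.
Checking: rule 1 ✓; rule 2 ✓; rule 3 ✓; rule 4 ✓; rule 5 ✓.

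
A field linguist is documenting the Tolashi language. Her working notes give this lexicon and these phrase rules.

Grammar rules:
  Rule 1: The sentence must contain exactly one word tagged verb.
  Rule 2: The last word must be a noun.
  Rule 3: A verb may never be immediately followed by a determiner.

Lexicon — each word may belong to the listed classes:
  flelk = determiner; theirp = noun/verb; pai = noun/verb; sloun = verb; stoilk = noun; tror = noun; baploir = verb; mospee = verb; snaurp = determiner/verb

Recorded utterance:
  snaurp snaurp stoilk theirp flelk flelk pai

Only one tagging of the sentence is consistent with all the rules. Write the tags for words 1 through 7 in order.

determiner verb noun noun determiner determiner noun

Candidates per position — 1:snaurp {determiner,verb}; 2:snaurp {determiner,verb}; 3:stoilk {noun}; 4:theirp {noun,verb}; 5:flelk {determiner}; 6:flelk {determiner}; 7:pai {noun,verb}.
At position 4, choosing verb makes rule 3 impossible to satisfy; hence noun.
At position 7, choosing verb makes rule 2 impossible to satisfy; hence noun.
The remaining ambiguous positions (1, 2) are resolved jointly — only one combination satisfies every rule.
That leaves exactly one tagging: determiner verb noun noun determiner determiner noun.
Rule-by-rule: rule 1 ok; rule 2 ok; rule 3 ok.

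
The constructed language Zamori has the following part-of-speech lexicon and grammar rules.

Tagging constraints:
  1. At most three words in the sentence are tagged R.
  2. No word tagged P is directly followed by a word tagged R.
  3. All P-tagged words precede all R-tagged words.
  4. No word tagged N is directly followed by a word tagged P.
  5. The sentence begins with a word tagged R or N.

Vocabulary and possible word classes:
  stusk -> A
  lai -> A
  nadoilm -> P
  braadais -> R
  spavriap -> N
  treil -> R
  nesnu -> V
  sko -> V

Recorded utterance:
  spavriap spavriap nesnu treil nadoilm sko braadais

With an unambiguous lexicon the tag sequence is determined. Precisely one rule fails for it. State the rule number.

3

Fixed tagging: N N V R P V R.
Rule check: R1 holds, R2 holds, R3 violated, R4 holds, R5 holds.
Only rule 3 fails.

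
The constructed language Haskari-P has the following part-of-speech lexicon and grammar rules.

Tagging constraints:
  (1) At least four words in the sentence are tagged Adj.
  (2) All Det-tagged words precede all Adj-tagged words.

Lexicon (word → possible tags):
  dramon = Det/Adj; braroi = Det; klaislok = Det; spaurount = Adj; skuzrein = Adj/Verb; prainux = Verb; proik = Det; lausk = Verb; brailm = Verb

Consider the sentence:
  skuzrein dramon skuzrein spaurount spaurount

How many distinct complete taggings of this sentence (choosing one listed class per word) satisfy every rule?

3

Candidates per position — 1:skuzrein {Adj,Verb}; 2:dramon {Det,Adj}; 3:skuzrein {Adj,Verb}; 4:spaurount {Adj}; 5:spaurount {Adj}.
There are 8 candidate sequences in total.
The sequences that satisfy every rule: Adj Adj Adj Adj Adj; Adj Adj Verb Adj Adj; Verb Adj Adj Adj Adj.
Count = 3.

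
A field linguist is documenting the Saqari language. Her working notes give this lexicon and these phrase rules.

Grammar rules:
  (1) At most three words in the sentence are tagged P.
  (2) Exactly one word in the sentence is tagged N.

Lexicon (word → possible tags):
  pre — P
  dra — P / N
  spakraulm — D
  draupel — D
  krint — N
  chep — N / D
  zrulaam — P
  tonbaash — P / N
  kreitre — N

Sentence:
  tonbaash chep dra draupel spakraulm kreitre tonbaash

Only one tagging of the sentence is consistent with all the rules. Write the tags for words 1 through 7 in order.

Candidates per position — 1:tonbaash {P,N}; 2:chep {N,D}; 3:dra {P,N}; 4:draupel {D}; 5:spakraulm {D}; 6:kreitre {N}; 7:tonbaash {P,N}.
At position 1, choosing N makes rule 2 impossible to satisfy; hence P.
At position 2, choosing N makes rule 2 impossible to satisfy; hence D.
At position 3, choosing N makes rule 2 impossible to satisfy; hence P.
At position 7, choosing N makes rule 2 impossible to satisfy; hence P.
That leaves exactly one tagging: P D P D D N P.
Rule-by-rule: rule 1 ✓; rule 2 ✓.

P D P D D N P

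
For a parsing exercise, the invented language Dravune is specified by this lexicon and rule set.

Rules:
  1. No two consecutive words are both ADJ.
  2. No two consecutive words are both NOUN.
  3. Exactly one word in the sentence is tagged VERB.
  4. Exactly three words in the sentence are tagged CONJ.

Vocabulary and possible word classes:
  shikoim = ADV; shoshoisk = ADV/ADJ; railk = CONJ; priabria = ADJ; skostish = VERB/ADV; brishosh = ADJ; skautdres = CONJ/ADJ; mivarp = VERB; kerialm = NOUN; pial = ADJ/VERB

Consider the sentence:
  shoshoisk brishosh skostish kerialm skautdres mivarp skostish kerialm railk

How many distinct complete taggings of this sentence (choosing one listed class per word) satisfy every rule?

0

Candidates per position — 1:shoshoisk {ADV,ADJ}; 2:brishosh {ADJ}; 3:skostish {VERB,ADV}; 4:kerialm {NOUN}; 5:skautdres {CONJ,ADJ}; 6:mivarp {VERB}; 7:skostish {VERB,ADV}; 8:kerialm {NOUN}; 9:railk {CONJ}.
There are 16 candidate sequences in total.
Rule 4 cannot be satisfied by any choice of tags from the lexicon.
So there is no consistent tagging.
Count = 0.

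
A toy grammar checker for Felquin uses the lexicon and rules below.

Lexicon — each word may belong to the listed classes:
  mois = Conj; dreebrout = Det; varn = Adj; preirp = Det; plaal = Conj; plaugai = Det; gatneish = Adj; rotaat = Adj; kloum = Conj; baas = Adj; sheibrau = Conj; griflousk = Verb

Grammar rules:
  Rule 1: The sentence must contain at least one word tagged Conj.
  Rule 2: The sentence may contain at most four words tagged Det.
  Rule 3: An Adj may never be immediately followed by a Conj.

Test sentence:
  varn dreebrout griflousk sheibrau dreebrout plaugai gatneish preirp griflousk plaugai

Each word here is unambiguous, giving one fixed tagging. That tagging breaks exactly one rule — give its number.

Fixed tagging: Adj Det Verb Conj Det Det Adj Det Verb Det.
Rule check: R1 pass, R2 fail, R3 pass.
Only rule 2 fails.

2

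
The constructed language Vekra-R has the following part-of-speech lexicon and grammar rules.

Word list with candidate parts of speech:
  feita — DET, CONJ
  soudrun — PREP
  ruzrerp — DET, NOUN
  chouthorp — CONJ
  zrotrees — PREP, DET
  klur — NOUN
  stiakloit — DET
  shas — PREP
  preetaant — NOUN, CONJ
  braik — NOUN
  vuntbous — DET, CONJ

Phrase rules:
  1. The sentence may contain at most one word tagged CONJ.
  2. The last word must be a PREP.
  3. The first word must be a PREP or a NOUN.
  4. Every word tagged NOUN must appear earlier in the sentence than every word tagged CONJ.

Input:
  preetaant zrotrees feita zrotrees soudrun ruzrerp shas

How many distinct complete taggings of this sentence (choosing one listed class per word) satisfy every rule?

12

Candidates per position — 1:preetaant {NOUN,CONJ}; 2:zrotrees {PREP,DET}; 3:feita {DET,CONJ}; 4:zrotrees {PREP,DET}; 5:soudrun {PREP}; 6:ruzrerp {DET,NOUN}; 7:shas {PREP}.
There are 32 candidate sequences in total.
Checking each against the rules leaves 12 sequences.
Count = 12.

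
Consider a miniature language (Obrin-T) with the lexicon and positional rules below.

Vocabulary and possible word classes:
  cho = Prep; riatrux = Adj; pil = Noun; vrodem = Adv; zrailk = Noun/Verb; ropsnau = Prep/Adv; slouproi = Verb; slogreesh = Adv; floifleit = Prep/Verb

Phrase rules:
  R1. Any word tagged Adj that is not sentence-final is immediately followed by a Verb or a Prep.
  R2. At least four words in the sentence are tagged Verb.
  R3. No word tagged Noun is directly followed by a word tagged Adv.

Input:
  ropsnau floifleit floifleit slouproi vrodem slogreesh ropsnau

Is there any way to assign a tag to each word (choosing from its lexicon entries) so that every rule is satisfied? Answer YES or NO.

Candidates per position — 1:ropsnau {Prep,Adv}; 2:floifleit {Prep,Verb}; 3:floifleit {Prep,Verb}; 4:slouproi {Verb}; 5:vrodem {Adv}; 6:slogreesh {Adv}; 7:ropsnau {Prep,Adv}.
Rule 2 cannot be satisfied by any choice of tags from the lexicon.
So there is no consistent tagging.

NO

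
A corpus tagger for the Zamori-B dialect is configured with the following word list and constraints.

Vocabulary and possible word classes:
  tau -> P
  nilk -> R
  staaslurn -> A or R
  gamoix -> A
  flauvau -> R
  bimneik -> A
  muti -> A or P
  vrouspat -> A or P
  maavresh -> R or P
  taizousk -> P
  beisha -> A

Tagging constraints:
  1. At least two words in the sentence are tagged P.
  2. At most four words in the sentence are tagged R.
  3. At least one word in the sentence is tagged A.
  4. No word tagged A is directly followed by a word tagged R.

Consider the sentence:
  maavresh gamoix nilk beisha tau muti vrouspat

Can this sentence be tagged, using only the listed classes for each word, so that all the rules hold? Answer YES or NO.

NO

Candidates per position — 1:maavresh {R,P}; 2:gamoix {A}; 3:nilk {R}; 4:beisha {A}; 5:tau {P}; 6:muti {A,P}; 7:vrouspat {A,P}.
Rule 4 cannot be satisfied by any choice of tags from the lexicon.
So there is no consistent tagging.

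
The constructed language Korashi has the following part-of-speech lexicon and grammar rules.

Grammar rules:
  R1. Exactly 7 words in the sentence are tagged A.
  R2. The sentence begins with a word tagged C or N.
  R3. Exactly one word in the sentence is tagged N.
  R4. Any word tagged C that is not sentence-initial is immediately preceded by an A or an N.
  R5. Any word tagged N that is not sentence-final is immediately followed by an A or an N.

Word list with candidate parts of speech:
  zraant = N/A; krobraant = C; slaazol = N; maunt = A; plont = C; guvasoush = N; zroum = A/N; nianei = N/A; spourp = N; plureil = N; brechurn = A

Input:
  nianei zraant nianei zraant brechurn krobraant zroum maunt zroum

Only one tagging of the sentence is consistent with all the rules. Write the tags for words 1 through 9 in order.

N A A A A C A A A

Candidates per position — 1:nianei {N,A}; 2:zraant {N,A}; 3:nianei {N,A}; 4:zraant {N,A}; 5:brechurn {A}; 6:krobraant {C}; 7:zroum {A,N}; 8:maunt {A}; 9:zroum {A,N}.
If word 1 were A, no tagging could satisfy rule 2; so word 1 is N.
If word 2 were N, no tagging could satisfy rule 1; so word 2 is A.
If word 3 were N, no tagging could satisfy rule 1; so word 3 is A.
If word 4 were N, no tagging could satisfy rule 1; so word 4 is A.
If word 7 were N, no tagging could satisfy rule 1; so word 7 is A.
If word 9 were N, no tagging could satisfy rule 1; so word 9 is A.
That leaves exactly one tagging: N A A A A C A A A.
Rule-by-rule: rule 1 ✓; rule 2 ✓; rule 3 ✓; rule 4 ✓; rule 5 ✓.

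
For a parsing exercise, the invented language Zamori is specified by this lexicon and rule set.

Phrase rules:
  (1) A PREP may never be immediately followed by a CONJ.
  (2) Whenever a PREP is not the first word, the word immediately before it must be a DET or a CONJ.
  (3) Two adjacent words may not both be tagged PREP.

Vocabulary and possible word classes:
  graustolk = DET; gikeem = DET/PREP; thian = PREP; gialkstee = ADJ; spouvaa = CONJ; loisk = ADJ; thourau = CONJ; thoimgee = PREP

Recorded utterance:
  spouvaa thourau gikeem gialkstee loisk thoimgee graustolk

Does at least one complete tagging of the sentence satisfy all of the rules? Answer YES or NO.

NO

Candidates per position — 1:spouvaa {CONJ}; 2:thourau {CONJ}; 3:gikeem {DET,PREP}; 4:gialkstee {ADJ}; 5:loisk {ADJ}; 6:thoimgee {PREP}; 7:graustolk {DET}.
Rule 2 cannot be satisfied by any choice of tags from the lexicon.
So there is no consistent tagging.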